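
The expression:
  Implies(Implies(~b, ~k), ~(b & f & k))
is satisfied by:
  {k: False, b: False, f: False}
  {f: True, k: False, b: False}
  {b: True, k: False, f: False}
  {f: True, b: True, k: False}
  {k: True, f: False, b: False}
  {f: True, k: True, b: False}
  {b: True, k: True, f: False}


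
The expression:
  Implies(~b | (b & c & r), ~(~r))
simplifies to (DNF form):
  b | r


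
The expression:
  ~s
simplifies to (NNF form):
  ~s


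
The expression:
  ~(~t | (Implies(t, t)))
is never true.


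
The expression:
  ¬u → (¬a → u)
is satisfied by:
  {a: True, u: True}
  {a: True, u: False}
  {u: True, a: False}


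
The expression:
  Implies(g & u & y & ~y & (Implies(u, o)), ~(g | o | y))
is always true.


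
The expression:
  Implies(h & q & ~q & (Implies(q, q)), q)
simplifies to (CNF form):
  True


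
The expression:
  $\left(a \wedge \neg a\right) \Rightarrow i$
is always true.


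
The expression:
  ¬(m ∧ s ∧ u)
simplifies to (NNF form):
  ¬m ∨ ¬s ∨ ¬u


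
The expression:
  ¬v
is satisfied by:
  {v: False}


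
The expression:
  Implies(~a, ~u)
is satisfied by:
  {a: True, u: False}
  {u: False, a: False}
  {u: True, a: True}


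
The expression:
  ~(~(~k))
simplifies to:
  ~k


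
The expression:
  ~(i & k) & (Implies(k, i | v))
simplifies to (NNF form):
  ~k | (v & ~i)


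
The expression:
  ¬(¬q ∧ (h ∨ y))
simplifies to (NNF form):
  q ∨ (¬h ∧ ¬y)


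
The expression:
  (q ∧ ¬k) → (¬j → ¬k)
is always true.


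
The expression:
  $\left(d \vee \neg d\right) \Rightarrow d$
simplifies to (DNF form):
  $d$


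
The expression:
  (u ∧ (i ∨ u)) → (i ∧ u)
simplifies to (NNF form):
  i ∨ ¬u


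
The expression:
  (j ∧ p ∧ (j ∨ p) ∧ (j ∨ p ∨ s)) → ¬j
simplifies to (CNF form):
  ¬j ∨ ¬p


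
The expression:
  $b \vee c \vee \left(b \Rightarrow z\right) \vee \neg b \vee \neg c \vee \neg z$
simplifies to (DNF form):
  $\text{True}$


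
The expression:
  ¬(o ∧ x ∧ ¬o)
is always true.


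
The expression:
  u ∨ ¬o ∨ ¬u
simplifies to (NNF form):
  True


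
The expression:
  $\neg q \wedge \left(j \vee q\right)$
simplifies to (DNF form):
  $j \wedge \neg q$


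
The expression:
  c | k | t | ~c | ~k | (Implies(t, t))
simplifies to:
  True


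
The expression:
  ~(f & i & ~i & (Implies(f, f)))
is always true.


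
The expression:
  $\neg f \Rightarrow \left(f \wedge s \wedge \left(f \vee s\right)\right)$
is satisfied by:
  {f: True}


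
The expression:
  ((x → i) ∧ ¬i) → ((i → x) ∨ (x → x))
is always true.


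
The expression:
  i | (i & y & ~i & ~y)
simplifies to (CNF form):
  i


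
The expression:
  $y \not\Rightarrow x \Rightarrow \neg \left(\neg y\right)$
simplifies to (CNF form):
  $\text{True}$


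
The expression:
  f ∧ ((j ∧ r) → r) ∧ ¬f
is never true.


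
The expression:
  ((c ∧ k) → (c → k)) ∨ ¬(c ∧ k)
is always true.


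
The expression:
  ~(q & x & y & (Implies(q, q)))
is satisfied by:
  {q: False, x: False, y: False}
  {y: True, q: False, x: False}
  {x: True, q: False, y: False}
  {y: True, x: True, q: False}
  {q: True, y: False, x: False}
  {y: True, q: True, x: False}
  {x: True, q: True, y: False}


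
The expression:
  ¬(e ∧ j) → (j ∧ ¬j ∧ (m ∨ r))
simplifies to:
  e ∧ j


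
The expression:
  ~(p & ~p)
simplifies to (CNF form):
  True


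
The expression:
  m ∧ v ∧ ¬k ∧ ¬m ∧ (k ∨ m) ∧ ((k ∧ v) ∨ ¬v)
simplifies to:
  False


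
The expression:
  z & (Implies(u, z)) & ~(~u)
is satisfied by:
  {z: True, u: True}


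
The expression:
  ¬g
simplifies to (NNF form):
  ¬g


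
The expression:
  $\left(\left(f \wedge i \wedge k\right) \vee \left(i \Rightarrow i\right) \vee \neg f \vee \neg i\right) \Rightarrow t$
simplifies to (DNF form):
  $t$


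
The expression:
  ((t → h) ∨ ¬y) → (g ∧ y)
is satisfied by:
  {g: True, y: True, t: True, h: False}
  {g: True, y: True, t: False, h: False}
  {g: True, h: True, y: True, t: True}
  {g: True, h: True, y: True, t: False}
  {y: True, t: True, h: False, g: False}


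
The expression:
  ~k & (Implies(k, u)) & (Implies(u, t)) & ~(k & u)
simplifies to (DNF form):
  (t & ~k) | (~k & ~u)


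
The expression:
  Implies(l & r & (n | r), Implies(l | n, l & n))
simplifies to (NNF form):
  n | ~l | ~r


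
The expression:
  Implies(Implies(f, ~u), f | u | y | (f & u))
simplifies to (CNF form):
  f | u | y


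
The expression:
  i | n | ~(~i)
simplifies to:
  i | n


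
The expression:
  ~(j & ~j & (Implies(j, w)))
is always true.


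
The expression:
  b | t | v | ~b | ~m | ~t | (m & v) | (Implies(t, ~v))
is always true.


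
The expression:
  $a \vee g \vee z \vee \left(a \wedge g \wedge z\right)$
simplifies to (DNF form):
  $a \vee g \vee z$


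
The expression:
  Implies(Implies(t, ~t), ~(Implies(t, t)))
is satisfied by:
  {t: True}


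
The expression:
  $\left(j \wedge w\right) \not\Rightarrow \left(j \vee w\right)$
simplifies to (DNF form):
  $\text{False}$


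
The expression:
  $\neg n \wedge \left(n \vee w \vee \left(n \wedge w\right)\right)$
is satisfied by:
  {w: True, n: False}


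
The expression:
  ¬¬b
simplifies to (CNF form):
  b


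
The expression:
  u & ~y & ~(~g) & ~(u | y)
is never true.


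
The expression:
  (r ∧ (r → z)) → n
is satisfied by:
  {n: True, z: False, r: False}
  {z: False, r: False, n: False}
  {r: True, n: True, z: False}
  {r: True, z: False, n: False}
  {n: True, z: True, r: False}
  {z: True, n: False, r: False}
  {r: True, z: True, n: True}


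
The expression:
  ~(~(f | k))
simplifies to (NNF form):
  f | k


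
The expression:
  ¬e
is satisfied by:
  {e: False}


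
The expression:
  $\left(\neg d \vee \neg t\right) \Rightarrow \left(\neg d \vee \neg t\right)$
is always true.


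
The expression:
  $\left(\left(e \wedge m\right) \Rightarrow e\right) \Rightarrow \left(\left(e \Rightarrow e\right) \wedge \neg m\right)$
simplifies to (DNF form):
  $\neg m$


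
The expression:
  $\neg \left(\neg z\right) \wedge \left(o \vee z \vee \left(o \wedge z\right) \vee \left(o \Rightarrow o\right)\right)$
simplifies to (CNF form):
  $z$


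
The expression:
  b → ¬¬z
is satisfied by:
  {z: True, b: False}
  {b: False, z: False}
  {b: True, z: True}


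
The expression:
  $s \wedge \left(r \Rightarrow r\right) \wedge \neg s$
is never true.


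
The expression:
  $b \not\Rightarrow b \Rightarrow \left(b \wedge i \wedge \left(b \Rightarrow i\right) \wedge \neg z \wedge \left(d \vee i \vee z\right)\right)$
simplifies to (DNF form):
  $\text{True}$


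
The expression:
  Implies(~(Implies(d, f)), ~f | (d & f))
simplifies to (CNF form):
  True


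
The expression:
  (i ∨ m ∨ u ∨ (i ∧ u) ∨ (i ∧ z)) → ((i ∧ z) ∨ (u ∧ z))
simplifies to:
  (i ∧ z) ∨ (u ∧ z) ∨ (¬i ∧ ¬m ∧ ¬u)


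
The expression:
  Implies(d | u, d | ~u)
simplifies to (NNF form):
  d | ~u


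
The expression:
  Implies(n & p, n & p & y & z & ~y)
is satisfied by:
  {p: False, n: False}
  {n: True, p: False}
  {p: True, n: False}


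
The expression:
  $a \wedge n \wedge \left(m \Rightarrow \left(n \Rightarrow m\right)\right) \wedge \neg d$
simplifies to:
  $a \wedge n \wedge \neg d$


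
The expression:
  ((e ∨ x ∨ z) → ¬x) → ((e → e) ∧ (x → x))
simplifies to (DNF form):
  True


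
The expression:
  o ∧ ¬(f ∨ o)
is never true.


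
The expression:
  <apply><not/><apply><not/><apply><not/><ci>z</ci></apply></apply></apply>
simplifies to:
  <apply><not/><ci>z</ci></apply>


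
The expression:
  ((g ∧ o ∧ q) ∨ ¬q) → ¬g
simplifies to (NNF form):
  (q ∧ ¬o) ∨ ¬g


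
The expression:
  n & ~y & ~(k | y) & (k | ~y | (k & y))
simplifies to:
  n & ~k & ~y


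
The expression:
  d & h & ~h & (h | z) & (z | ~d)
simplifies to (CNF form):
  False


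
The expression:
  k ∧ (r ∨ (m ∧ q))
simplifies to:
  k ∧ (m ∨ r) ∧ (q ∨ r)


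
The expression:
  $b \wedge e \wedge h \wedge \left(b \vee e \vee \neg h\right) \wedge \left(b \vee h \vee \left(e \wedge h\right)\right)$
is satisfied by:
  {h: True, e: True, b: True}


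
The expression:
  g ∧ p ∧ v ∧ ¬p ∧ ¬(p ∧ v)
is never true.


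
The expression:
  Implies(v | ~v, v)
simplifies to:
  v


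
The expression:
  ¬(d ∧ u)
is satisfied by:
  {u: False, d: False}
  {d: True, u: False}
  {u: True, d: False}


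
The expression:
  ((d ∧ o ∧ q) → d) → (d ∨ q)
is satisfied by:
  {d: True, q: True}
  {d: True, q: False}
  {q: True, d: False}


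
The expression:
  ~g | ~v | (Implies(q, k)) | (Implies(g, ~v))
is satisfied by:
  {k: True, g: False, v: False, q: False}
  {k: False, g: False, v: False, q: False}
  {k: True, q: True, g: False, v: False}
  {q: True, k: False, g: False, v: False}
  {k: True, v: True, q: False, g: False}
  {v: True, q: False, g: False, k: False}
  {k: True, q: True, v: True, g: False}
  {q: True, v: True, k: False, g: False}
  {k: True, g: True, q: False, v: False}
  {g: True, q: False, v: False, k: False}
  {k: True, q: True, g: True, v: False}
  {q: True, g: True, k: False, v: False}
  {k: True, v: True, g: True, q: False}
  {v: True, g: True, q: False, k: False}
  {k: True, q: True, v: True, g: True}


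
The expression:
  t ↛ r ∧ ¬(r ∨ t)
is never true.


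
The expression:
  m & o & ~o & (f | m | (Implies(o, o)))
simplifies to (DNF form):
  False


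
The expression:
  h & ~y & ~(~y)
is never true.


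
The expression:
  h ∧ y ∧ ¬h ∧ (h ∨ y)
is never true.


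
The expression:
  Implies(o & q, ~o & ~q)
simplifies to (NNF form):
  ~o | ~q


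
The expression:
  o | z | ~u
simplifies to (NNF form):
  o | z | ~u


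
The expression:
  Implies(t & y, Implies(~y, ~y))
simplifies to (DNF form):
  True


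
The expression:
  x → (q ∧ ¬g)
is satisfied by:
  {q: True, g: False, x: False}
  {g: False, x: False, q: False}
  {q: True, g: True, x: False}
  {g: True, q: False, x: False}
  {x: True, q: True, g: False}


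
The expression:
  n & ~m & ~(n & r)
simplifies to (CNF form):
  n & ~m & ~r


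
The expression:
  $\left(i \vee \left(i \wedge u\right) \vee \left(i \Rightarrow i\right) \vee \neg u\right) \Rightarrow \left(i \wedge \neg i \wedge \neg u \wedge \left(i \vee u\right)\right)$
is never true.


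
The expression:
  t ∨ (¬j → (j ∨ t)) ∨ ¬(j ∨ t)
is always true.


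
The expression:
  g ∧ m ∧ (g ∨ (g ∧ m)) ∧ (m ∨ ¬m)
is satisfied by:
  {m: True, g: True}


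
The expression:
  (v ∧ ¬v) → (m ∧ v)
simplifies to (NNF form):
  True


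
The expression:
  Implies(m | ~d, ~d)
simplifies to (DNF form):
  ~d | ~m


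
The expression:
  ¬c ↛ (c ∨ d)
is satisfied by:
  {d: False, c: False}


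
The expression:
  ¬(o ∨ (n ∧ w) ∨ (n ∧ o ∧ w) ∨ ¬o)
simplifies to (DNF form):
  False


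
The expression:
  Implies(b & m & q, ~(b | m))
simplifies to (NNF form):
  ~b | ~m | ~q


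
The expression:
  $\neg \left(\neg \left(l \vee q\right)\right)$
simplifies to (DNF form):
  $l \vee q$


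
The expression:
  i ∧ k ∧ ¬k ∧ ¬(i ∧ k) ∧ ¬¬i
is never true.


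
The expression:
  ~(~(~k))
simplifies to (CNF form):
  ~k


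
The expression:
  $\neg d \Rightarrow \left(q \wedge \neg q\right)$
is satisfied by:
  {d: True}


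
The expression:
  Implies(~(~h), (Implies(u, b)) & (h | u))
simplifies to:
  b | ~h | ~u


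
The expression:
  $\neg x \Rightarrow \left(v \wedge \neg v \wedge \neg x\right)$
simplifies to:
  $x$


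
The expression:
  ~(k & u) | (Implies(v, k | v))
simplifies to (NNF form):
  True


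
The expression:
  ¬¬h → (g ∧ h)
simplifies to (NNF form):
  g ∨ ¬h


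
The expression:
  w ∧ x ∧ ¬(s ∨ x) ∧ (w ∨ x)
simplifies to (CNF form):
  False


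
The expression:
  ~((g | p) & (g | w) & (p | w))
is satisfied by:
  {w: False, p: False, g: False}
  {g: True, w: False, p: False}
  {p: True, w: False, g: False}
  {w: True, p: False, g: False}


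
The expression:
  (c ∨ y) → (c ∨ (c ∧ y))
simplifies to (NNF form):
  c ∨ ¬y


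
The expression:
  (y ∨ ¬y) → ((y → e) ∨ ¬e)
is always true.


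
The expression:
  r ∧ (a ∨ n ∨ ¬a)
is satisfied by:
  {r: True}


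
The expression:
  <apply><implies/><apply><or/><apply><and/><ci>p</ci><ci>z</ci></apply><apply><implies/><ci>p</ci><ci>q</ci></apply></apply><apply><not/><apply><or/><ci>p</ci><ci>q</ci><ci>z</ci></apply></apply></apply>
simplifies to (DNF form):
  <apply><and/><apply><not/><ci>q</ci></apply><apply><not/><ci>z</ci></apply></apply>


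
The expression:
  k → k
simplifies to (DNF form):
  True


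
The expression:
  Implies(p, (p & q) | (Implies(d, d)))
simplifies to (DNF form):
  True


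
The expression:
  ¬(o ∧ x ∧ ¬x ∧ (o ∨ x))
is always true.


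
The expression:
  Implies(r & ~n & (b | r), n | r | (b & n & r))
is always true.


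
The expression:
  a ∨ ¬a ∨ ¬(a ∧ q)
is always true.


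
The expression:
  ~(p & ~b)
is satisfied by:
  {b: True, p: False}
  {p: False, b: False}
  {p: True, b: True}


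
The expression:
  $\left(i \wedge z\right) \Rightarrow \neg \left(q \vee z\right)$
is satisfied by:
  {z: False, i: False}
  {i: True, z: False}
  {z: True, i: False}


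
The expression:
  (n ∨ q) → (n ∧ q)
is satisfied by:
  {n: False, q: False}
  {q: True, n: True}


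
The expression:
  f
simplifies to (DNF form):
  f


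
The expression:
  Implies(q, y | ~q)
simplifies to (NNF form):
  y | ~q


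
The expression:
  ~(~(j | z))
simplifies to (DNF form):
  j | z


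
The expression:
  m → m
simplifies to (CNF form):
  True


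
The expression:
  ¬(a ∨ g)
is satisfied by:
  {g: False, a: False}


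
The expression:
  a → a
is always true.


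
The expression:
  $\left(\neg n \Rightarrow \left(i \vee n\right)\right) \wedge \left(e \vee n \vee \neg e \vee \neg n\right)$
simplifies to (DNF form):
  $i \vee n$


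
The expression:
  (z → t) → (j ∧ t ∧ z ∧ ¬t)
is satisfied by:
  {z: True, t: False}


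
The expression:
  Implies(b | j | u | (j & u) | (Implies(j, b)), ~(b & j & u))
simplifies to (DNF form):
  ~b | ~j | ~u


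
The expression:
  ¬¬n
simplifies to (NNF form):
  n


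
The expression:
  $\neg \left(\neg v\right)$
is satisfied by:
  {v: True}


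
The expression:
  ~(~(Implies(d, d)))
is always true.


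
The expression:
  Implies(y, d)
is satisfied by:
  {d: True, y: False}
  {y: False, d: False}
  {y: True, d: True}


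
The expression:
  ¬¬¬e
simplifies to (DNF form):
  ¬e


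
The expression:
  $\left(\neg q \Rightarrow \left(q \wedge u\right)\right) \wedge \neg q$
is never true.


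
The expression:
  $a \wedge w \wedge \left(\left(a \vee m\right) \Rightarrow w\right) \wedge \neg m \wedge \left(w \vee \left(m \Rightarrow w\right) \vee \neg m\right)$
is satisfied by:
  {a: True, w: True, m: False}


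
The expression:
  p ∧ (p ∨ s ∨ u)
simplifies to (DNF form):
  p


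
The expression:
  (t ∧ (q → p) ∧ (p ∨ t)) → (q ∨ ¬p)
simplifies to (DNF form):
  q ∨ ¬p ∨ ¬t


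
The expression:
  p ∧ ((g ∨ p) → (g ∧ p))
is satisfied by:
  {p: True, g: True}


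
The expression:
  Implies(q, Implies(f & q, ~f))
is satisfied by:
  {q: False, f: False}
  {f: True, q: False}
  {q: True, f: False}


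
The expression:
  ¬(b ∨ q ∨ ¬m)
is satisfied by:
  {m: True, q: False, b: False}


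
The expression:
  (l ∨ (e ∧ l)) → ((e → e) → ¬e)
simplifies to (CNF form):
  ¬e ∨ ¬l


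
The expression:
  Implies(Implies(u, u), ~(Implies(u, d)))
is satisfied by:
  {u: True, d: False}


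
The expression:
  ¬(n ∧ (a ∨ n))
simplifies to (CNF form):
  ¬n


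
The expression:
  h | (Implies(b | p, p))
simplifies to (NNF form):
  h | p | ~b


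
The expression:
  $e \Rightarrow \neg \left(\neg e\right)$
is always true.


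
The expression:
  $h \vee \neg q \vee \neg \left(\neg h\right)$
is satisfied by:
  {h: True, q: False}
  {q: False, h: False}
  {q: True, h: True}


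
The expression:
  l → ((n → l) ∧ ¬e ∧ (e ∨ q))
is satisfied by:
  {q: True, l: False, e: False}
  {q: False, l: False, e: False}
  {e: True, q: True, l: False}
  {e: True, q: False, l: False}
  {l: True, q: True, e: False}


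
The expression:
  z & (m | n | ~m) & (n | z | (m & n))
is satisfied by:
  {z: True}


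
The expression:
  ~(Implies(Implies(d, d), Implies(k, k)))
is never true.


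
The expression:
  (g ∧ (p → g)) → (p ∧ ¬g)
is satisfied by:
  {g: False}


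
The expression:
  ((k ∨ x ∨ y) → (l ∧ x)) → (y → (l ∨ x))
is always true.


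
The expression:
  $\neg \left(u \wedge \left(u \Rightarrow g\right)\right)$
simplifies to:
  $\neg g \vee \neg u$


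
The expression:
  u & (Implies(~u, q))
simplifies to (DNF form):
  u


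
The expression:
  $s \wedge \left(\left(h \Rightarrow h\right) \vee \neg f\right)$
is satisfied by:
  {s: True}


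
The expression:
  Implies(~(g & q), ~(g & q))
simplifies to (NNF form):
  True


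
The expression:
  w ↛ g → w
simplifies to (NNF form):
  True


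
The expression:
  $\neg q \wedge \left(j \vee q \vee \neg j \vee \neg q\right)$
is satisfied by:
  {q: False}


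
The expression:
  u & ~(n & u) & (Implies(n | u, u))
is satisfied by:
  {u: True, n: False}


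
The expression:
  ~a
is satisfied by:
  {a: False}


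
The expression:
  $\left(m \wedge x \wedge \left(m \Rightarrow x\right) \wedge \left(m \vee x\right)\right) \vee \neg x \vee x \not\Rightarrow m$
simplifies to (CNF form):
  $\text{True}$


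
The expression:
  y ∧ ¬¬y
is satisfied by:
  {y: True}


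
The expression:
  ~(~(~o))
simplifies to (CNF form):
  ~o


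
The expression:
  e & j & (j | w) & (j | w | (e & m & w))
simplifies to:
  e & j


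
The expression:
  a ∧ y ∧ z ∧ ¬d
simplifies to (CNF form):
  a ∧ y ∧ z ∧ ¬d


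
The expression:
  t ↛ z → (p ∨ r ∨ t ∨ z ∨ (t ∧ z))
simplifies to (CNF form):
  True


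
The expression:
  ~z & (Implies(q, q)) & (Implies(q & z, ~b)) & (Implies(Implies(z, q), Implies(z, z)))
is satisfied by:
  {z: False}


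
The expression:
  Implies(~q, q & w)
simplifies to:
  q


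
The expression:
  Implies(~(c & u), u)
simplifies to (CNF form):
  u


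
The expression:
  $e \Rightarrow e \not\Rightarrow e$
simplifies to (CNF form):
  $\neg e$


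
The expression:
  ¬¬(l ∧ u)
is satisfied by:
  {u: True, l: True}


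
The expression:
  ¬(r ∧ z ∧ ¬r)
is always true.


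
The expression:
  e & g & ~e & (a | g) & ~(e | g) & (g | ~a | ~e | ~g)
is never true.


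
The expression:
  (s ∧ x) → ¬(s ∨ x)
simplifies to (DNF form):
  ¬s ∨ ¬x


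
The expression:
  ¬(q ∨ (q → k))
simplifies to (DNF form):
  False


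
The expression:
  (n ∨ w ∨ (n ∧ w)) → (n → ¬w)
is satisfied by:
  {w: False, n: False}
  {n: True, w: False}
  {w: True, n: False}


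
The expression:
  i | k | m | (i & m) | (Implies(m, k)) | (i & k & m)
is always true.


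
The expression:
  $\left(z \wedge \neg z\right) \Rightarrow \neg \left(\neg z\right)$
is always true.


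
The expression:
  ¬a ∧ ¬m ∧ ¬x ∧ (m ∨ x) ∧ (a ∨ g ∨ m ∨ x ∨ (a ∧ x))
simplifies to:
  False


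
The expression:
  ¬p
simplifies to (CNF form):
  ¬p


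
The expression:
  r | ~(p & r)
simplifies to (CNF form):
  True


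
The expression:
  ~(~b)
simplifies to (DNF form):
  b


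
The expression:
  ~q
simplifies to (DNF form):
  ~q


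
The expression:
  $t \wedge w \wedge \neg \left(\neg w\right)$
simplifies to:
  $t \wedge w$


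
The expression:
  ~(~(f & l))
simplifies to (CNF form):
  f & l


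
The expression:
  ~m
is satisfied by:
  {m: False}


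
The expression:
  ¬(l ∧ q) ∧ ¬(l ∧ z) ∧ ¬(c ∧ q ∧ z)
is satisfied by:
  {c: False, l: False, z: False, q: False}
  {c: True, l: False, z: False, q: False}
  {q: True, c: False, l: False, z: False}
  {q: True, c: True, l: False, z: False}
  {z: True, c: False, l: False, q: False}
  {z: True, c: True, l: False, q: False}
  {q: True, z: True, c: False, l: False}
  {l: True, c: False, q: False, z: False}
  {l: True, c: True, q: False, z: False}


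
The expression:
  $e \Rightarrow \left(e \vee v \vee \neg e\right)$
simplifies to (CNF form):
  $\text{True}$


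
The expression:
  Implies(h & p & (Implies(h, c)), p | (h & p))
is always true.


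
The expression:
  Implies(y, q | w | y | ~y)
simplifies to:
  True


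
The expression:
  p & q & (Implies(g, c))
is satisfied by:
  {p: True, c: True, q: True, g: False}
  {p: True, q: True, g: False, c: False}
  {p: True, c: True, g: True, q: True}


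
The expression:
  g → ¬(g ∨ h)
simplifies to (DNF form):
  ¬g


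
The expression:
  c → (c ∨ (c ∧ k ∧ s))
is always true.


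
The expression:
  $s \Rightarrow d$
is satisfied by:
  {d: True, s: False}
  {s: False, d: False}
  {s: True, d: True}


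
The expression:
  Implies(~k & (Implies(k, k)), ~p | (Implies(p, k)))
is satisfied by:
  {k: True, p: False}
  {p: False, k: False}
  {p: True, k: True}


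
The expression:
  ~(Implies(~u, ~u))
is never true.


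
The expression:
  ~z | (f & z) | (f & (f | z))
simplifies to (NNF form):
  f | ~z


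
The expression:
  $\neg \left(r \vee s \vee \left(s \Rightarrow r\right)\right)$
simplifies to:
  $\text{False}$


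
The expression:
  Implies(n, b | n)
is always true.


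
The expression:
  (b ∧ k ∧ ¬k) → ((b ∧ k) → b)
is always true.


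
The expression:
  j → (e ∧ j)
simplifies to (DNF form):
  e ∨ ¬j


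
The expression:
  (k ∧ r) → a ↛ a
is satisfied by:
  {k: False, r: False}
  {r: True, k: False}
  {k: True, r: False}


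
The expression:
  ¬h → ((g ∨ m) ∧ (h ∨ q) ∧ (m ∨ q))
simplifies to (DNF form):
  h ∨ (g ∧ q) ∨ (m ∧ q)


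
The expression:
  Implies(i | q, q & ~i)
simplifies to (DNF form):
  ~i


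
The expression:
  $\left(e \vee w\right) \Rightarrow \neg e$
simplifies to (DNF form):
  $\neg e$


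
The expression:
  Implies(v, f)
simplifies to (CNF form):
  f | ~v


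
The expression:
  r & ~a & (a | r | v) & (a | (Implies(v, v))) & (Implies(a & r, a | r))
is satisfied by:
  {r: True, a: False}


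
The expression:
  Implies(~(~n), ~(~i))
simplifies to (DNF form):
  i | ~n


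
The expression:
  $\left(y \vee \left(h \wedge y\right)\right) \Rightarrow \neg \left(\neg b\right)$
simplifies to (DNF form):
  $b \vee \neg y$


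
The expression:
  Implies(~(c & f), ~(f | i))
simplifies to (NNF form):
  (c & f) | (~f & ~i)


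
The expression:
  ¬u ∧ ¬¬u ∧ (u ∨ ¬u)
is never true.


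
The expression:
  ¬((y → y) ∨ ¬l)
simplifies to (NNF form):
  False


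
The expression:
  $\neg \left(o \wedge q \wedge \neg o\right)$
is always true.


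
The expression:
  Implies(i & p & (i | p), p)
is always true.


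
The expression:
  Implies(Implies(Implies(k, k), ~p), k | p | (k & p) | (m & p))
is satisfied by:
  {k: True, p: True}
  {k: True, p: False}
  {p: True, k: False}


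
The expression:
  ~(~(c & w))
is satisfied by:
  {c: True, w: True}


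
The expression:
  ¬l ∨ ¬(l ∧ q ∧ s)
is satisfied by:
  {l: False, q: False, s: False}
  {s: True, l: False, q: False}
  {q: True, l: False, s: False}
  {s: True, q: True, l: False}
  {l: True, s: False, q: False}
  {s: True, l: True, q: False}
  {q: True, l: True, s: False}


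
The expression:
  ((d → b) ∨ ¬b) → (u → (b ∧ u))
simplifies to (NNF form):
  b ∨ ¬u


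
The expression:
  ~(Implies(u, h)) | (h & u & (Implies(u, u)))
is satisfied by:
  {u: True}


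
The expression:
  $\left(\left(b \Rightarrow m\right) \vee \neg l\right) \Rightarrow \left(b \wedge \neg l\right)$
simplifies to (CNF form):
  $b \wedge \left(\neg l \vee \neg m\right)$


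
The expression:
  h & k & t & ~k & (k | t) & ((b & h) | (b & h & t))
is never true.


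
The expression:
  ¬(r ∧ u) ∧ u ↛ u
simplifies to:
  False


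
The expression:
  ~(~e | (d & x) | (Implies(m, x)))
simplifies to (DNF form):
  e & m & ~x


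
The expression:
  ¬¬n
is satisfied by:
  {n: True}


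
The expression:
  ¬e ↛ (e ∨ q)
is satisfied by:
  {q: False, e: False}


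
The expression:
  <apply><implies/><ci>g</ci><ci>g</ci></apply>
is always true.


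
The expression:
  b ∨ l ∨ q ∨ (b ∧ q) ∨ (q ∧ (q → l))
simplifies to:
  b ∨ l ∨ q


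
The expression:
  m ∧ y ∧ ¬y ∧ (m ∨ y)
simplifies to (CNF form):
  False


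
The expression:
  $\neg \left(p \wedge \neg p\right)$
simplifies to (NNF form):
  $\text{True}$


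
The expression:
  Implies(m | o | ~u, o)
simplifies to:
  o | (u & ~m)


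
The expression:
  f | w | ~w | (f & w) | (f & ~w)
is always true.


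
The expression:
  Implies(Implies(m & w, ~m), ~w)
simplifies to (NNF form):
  m | ~w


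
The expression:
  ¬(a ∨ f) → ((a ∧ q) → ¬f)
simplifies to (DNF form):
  True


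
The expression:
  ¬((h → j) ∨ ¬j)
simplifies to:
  False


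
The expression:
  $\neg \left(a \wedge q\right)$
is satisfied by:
  {q: False, a: False}
  {a: True, q: False}
  {q: True, a: False}


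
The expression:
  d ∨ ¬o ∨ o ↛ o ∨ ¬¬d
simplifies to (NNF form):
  d ∨ ¬o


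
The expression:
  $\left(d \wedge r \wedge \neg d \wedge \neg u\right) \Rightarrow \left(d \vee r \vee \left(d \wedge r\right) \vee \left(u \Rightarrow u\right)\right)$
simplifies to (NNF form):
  $\text{True}$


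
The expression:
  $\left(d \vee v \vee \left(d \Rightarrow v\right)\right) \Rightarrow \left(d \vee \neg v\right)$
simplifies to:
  $d \vee \neg v$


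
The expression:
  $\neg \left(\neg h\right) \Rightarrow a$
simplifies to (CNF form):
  $a \vee \neg h$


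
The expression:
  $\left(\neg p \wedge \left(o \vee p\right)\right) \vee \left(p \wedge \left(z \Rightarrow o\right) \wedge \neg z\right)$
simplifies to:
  $\left(o \wedge \neg p\right) \vee \left(p \wedge \neg z\right)$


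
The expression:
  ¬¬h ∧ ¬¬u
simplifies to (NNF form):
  h ∧ u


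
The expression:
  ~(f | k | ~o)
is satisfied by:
  {o: True, f: False, k: False}


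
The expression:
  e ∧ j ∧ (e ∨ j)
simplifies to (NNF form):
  e ∧ j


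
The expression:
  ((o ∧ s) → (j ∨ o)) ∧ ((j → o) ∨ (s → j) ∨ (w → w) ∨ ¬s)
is always true.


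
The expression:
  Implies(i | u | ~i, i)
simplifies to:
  i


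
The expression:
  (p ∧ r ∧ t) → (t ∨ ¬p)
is always true.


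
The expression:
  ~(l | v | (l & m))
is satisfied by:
  {v: False, l: False}


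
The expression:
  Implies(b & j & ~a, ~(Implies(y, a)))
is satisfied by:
  {a: True, y: True, b: False, j: False}
  {a: True, b: False, y: False, j: False}
  {y: True, a: False, b: False, j: False}
  {a: False, b: False, y: False, j: False}
  {j: True, a: True, y: True, b: False}
  {j: True, a: True, b: False, y: False}
  {j: True, y: True, a: False, b: False}
  {j: True, a: False, b: False, y: False}
  {a: True, b: True, y: True, j: False}
  {a: True, b: True, j: False, y: False}
  {b: True, y: True, j: False, a: False}
  {b: True, j: False, y: False, a: False}
  {a: True, b: True, j: True, y: True}
  {a: True, b: True, j: True, y: False}
  {b: True, j: True, y: True, a: False}


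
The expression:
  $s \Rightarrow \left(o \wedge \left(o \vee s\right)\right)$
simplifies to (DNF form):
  $o \vee \neg s$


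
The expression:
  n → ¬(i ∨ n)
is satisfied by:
  {n: False}


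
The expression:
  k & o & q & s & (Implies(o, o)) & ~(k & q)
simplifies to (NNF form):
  False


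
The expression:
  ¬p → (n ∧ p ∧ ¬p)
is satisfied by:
  {p: True}


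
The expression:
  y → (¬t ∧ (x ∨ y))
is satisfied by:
  {t: False, y: False}
  {y: True, t: False}
  {t: True, y: False}


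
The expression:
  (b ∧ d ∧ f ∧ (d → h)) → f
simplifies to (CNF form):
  True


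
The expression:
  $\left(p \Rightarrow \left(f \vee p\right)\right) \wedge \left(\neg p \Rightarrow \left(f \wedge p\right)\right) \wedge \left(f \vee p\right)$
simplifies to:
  $p$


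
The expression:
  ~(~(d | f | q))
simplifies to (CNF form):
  d | f | q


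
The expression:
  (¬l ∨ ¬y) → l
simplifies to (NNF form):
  l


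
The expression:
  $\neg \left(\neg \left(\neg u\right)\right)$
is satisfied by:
  {u: False}


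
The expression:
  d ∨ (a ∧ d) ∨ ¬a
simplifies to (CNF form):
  d ∨ ¬a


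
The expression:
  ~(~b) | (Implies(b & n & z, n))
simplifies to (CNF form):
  True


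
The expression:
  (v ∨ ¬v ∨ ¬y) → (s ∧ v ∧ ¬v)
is never true.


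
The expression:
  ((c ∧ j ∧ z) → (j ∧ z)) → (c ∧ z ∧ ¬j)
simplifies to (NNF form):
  c ∧ z ∧ ¬j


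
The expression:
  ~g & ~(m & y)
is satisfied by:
  {g: False, m: False, y: False}
  {y: True, g: False, m: False}
  {m: True, g: False, y: False}


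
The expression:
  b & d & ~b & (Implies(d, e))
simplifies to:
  False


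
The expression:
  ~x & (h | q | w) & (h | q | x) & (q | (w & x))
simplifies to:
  q & ~x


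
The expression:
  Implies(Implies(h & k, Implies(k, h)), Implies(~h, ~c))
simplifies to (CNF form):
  h | ~c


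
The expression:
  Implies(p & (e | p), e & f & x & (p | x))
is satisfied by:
  {f: True, x: True, e: True, p: False}
  {f: True, x: True, e: False, p: False}
  {f: True, e: True, x: False, p: False}
  {f: True, e: False, x: False, p: False}
  {x: True, e: True, f: False, p: False}
  {x: True, f: False, e: False, p: False}
  {x: False, e: True, f: False, p: False}
  {x: False, f: False, e: False, p: False}
  {f: True, p: True, x: True, e: True}


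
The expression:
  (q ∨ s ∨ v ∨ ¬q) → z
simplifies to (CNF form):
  z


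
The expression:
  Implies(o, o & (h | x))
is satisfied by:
  {x: True, h: True, o: False}
  {x: True, h: False, o: False}
  {h: True, x: False, o: False}
  {x: False, h: False, o: False}
  {x: True, o: True, h: True}
  {x: True, o: True, h: False}
  {o: True, h: True, x: False}


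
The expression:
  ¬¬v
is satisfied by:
  {v: True}


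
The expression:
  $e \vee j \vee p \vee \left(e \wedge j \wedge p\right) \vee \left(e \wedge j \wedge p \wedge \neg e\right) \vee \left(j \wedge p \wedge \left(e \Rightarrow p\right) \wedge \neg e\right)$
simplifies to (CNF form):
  $e \vee j \vee p$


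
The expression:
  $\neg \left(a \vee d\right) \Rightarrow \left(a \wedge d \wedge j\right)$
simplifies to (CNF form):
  $a \vee d$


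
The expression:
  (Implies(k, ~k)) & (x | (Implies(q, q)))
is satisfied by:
  {k: False}


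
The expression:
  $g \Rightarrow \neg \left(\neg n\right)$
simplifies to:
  $n \vee \neg g$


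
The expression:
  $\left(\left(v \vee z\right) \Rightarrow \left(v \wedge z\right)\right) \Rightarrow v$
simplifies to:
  $v \vee z$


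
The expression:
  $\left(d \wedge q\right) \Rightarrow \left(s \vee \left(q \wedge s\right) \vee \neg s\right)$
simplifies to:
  $\text{True}$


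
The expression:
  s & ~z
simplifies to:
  s & ~z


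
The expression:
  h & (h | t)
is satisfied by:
  {h: True}


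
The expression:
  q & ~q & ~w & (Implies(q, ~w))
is never true.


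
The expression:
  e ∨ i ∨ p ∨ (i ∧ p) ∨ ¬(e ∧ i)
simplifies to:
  True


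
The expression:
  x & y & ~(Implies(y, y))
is never true.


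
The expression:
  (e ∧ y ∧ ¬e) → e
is always true.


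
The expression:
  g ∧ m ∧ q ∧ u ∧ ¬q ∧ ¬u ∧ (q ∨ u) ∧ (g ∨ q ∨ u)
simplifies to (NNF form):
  False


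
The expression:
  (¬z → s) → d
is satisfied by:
  {d: True, z: False, s: False}
  {d: True, s: True, z: False}
  {d: True, z: True, s: False}
  {d: True, s: True, z: True}
  {s: False, z: False, d: False}


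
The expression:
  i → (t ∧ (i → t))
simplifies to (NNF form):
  t ∨ ¬i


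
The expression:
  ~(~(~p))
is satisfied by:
  {p: False}


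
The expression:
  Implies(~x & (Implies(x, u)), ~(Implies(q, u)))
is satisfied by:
  {x: True, q: True, u: False}
  {x: True, u: False, q: False}
  {x: True, q: True, u: True}
  {x: True, u: True, q: False}
  {q: True, u: False, x: False}


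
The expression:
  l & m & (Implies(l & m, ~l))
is never true.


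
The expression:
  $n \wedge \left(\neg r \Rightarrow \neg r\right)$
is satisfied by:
  {n: True}


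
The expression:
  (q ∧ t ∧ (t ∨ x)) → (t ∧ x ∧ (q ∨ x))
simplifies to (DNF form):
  x ∨ ¬q ∨ ¬t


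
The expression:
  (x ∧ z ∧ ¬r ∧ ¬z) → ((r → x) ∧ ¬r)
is always true.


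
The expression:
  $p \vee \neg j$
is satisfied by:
  {p: True, j: False}
  {j: False, p: False}
  {j: True, p: True}


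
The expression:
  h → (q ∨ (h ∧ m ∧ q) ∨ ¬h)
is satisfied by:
  {q: True, h: False}
  {h: False, q: False}
  {h: True, q: True}


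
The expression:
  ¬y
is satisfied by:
  {y: False}


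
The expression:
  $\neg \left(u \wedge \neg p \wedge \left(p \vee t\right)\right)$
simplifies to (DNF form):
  $p \vee \neg t \vee \neg u$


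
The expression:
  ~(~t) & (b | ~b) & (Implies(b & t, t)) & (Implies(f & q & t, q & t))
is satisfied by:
  {t: True}


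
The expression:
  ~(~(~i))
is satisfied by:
  {i: False}


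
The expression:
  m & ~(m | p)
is never true.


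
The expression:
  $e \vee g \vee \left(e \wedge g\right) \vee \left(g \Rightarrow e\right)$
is always true.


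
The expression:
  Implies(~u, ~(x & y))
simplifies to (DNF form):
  u | ~x | ~y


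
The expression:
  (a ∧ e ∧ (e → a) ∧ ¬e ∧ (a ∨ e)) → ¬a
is always true.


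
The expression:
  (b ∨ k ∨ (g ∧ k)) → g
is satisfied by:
  {g: True, b: False, k: False}
  {g: True, k: True, b: False}
  {g: True, b: True, k: False}
  {g: True, k: True, b: True}
  {k: False, b: False, g: False}


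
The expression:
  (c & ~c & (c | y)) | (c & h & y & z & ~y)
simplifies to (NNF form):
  False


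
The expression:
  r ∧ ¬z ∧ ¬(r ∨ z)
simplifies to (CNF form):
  False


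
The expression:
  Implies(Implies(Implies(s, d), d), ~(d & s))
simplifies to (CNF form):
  ~d | ~s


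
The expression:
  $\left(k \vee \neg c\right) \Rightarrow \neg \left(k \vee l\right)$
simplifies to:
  $\neg k \wedge \left(c \vee \neg l\right)$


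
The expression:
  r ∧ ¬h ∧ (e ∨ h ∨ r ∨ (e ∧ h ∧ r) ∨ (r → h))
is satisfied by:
  {r: True, h: False}


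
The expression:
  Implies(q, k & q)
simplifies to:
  k | ~q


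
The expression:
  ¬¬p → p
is always true.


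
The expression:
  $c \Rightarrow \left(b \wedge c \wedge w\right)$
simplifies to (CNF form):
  $\left(b \vee \neg c\right) \wedge \left(w \vee \neg c\right)$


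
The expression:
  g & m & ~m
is never true.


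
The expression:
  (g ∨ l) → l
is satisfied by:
  {l: True, g: False}
  {g: False, l: False}
  {g: True, l: True}


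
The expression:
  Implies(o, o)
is always true.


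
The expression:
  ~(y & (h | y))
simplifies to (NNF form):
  ~y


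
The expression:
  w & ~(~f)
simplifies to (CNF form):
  f & w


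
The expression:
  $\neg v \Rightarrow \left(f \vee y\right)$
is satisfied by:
  {y: True, v: True, f: True}
  {y: True, v: True, f: False}
  {y: True, f: True, v: False}
  {y: True, f: False, v: False}
  {v: True, f: True, y: False}
  {v: True, f: False, y: False}
  {f: True, v: False, y: False}


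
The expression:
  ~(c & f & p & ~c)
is always true.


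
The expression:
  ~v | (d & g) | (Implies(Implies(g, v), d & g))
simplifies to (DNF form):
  ~v | (d & g)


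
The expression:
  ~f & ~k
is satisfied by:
  {f: False, k: False}


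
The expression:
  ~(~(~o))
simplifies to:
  ~o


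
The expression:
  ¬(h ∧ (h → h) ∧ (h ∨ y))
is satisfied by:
  {h: False}


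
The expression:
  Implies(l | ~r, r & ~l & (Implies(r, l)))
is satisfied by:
  {r: True, l: False}


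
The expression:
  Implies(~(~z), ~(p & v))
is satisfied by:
  {p: False, v: False, z: False}
  {z: True, p: False, v: False}
  {v: True, p: False, z: False}
  {z: True, v: True, p: False}
  {p: True, z: False, v: False}
  {z: True, p: True, v: False}
  {v: True, p: True, z: False}


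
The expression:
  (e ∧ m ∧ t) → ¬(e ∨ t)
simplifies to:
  ¬e ∨ ¬m ∨ ¬t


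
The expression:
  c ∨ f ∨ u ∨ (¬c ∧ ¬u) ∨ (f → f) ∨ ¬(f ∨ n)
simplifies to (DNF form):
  True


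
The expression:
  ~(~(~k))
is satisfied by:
  {k: False}


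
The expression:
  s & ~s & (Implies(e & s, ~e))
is never true.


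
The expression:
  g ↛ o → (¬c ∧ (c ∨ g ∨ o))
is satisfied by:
  {o: True, g: False, c: False}
  {g: False, c: False, o: False}
  {o: True, c: True, g: False}
  {c: True, g: False, o: False}
  {o: True, g: True, c: False}
  {g: True, o: False, c: False}
  {o: True, c: True, g: True}


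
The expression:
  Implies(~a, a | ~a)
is always true.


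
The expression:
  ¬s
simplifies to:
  ¬s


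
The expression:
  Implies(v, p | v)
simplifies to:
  True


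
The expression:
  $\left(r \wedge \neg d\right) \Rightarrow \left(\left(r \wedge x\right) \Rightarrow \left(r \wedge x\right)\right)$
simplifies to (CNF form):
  $\text{True}$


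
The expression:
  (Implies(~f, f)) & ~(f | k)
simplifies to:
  False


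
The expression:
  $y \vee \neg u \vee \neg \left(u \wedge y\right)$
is always true.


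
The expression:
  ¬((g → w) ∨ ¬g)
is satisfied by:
  {g: True, w: False}


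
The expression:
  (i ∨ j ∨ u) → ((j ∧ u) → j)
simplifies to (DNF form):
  True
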